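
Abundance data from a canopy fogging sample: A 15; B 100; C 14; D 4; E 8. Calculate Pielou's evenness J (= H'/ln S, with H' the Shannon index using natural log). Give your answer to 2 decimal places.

0.61

Total N = 15+100+14+4+8 = 141, so the proportions are 0.1064, 0.7092, 0.0993, 0.0284, 0.0567 (working shown to 4 dp, full precision carried).
H' = −Σ pᵢ ln pᵢ = −((-0.2384) + (-0.2437) + (-0.2293) + (-0.1011) + (-0.1628)) = 0.9752.
With S = 5 species, ln S = 1.6094, so J = 0.9752/1.6094 = 0.6060, i.e. 0.61 to 2 decimal places.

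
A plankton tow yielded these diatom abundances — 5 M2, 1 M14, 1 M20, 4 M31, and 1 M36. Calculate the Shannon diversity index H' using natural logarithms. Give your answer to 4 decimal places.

Total N = 5+1+1+4+1 = 12, so the proportions are 0.416667, 0.083333, 0.083333, 0.333333, 0.083333 (working shown to 6 dp, full precision carried).
Each pᵢ ln pᵢ term: 0.416667×(-0.875469)=-0.364779, 0.083333×(-2.484907)=-0.207076, 0.083333×(-2.484907)=-0.207076, 0.333333×(-1.098612)=-0.366204, 0.083333×(-2.484907)=-0.207076.
Sum = -1.352209, so H' = 1.3522.

1.3522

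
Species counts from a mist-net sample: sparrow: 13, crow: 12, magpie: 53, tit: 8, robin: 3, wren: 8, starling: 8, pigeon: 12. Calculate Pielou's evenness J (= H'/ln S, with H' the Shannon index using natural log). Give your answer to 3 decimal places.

0.824

Total N = 13+12+53+8+3+8+8+12 = 117, so the proportions are 0.11111, 0.10256, 0.45299, 0.06838, 0.02564, 0.06838, 0.06838, 0.10256 (working shown to 5 dp, full precision carried).
H' = −Σ pᵢ ln pᵢ = −((-0.24414) + (-0.23357) + (-0.35872) + (-0.18343) + (-0.09394) + (-0.18343) + (-0.18343) + (-0.23357)) = 1.71423.
With S = 8 species, ln S = 2.07944, so J = 1.71423/2.07944 = 0.82437, i.e. 0.824 to 3 decimal places.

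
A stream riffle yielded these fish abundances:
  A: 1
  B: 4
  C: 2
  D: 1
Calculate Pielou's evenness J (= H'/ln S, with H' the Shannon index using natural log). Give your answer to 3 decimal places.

0.875

Total N = 1+4+2+1 = 8, so the proportions are 0.125, 0.5, 0.25, 0.125 (working shown to 5 dp, full precision carried).
H' = −Σ pᵢ ln pᵢ = −((-0.25993) + (-0.34657) + (-0.34657) + (-0.25993)) = 1.21301.
With S = 4 species, ln S = 1.38629, so J = 1.21301/1.38629 = 0.87500, i.e. 0.875 to 3 decimal places.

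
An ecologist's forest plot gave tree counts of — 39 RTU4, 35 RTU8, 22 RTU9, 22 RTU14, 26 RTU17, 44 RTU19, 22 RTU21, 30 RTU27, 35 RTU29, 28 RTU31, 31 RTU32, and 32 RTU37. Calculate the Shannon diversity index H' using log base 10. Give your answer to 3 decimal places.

Total N = 39+35+22+22+26+44+22+30+35+28+31+32 = 366, so the proportions are 0.10656, 0.09563, 0.06011, 0.06011, 0.07104, 0.12022, 0.06011, 0.08197, 0.09563, 0.0765, 0.0847, 0.08743 (working shown to 5 dp, full precision carried).
Each pᵢ log₁₀ pᵢ term: 0.10656×(-0.97242)=-0.10362, 0.09563×(-1.01941)=-0.09748, 0.06011×(-1.22106)=-0.07340, 0.06011×(-1.22106)=-0.07340, 0.07104×(-1.14851)=-0.08159, 0.12022×(-0.92003)=-0.11060, 0.06011×(-1.22106)=-0.07340, 0.08197×(-1.08636)=-0.08905, 0.09563×(-1.01941)=-0.09748, 0.0765×(-1.11632)=-0.08540, 0.0847×(-1.07212)=-0.09081, 0.08743×(-1.05833)=-0.09253.
Sum = -1.06876, so H' = 1.069.

1.069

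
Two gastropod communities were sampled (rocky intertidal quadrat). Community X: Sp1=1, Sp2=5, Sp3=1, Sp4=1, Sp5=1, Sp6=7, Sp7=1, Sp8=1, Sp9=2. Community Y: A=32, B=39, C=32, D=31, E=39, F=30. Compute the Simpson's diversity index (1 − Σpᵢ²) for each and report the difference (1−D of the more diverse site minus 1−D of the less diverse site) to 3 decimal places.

0.041

Community X: N=20, proportions 0.05, 0.25, 0.05, 0.05, 0.05, 0.35, 0.05, 0.05, 0.1, giving 1−D = 0.79000 (working shown to 5 dp, full precision carried).
Community Y: N=203, proportions 0.15764, 0.19212, 0.15764, 0.15271, 0.19212, 0.14778, giving 1−D = 0.83132.
Difference = |0.79000 − 0.83132| = 0.04132, i.e. 0.041 to 3 decimal places.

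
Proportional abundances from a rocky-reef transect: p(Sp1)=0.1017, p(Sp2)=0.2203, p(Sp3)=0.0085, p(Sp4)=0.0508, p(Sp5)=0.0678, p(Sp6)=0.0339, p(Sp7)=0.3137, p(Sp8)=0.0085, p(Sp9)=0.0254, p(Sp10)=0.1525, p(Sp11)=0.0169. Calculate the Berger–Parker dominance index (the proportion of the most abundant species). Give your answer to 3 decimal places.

The largest proportion is 0.3137, i.e. d = 0.314 to 3 decimal places.

0.314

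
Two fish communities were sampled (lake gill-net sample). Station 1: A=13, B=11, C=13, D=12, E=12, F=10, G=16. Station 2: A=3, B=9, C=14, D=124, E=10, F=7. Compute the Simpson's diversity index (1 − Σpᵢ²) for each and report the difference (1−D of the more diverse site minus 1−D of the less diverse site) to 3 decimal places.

Station 1: N=87, proportions 0.14943, 0.12644, 0.14943, 0.13793, 0.13793, 0.11494, 0.18391, giving 1−D = 0.85427 (working shown to 5 dp, full precision carried).
Station 2: N=167, proportions 0.01796, 0.05389, 0.08383, 0.74251, 0.05988, 0.04192, giving 1−D = 0.43307.
Difference = |0.85427 − 0.43307| = 0.42120, i.e. 0.421 to 3 decimal places.

0.421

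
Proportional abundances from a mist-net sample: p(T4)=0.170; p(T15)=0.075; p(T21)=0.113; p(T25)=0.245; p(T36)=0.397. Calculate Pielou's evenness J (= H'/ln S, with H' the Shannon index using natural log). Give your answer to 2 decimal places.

H' = −Σ pᵢ ln pᵢ = −((-0.3012) + (-0.1943) + (-0.2464) + (-0.3446) + (-0.3668)) = 1.4532 (working shown to 4 dp, full precision carried).
With S = 5 species, ln S = 1.6094, so J = 1.4532/1.6094 = 0.9029, i.e. 0.90 to 2 decimal places.

0.90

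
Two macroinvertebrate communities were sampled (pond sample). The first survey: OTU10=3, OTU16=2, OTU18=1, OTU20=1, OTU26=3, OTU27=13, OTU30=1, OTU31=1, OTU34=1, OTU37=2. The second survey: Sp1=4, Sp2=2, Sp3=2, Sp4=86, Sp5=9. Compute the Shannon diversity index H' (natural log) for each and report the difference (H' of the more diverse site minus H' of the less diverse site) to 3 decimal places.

1.164

The first survey: N=28, proportions 0.10714, 0.07143, 0.03571, 0.03571, 0.10714, 0.46429, 0.03571, 0.03571, 0.03571, 0.07143, giving H' = 1.80690 (working shown to 5 dp, full precision carried).
The second survey: N=103, proportions 0.03883, 0.01942, 0.01942, 0.83495, 0.08738, giving H' = 0.64282.
Difference = |1.80690 − 0.64282| = 1.16408, i.e. 1.164 to 3 decimal places.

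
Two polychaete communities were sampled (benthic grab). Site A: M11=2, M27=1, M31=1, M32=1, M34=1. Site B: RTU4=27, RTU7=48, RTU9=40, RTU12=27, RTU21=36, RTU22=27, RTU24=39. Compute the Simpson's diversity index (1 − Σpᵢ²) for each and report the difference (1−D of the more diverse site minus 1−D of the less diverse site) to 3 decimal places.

0.073

Site A: N=6, proportions 0.33333, 0.16667, 0.16667, 0.16667, 0.16667, giving 1−D = 0.77778 (working shown to 5 dp, full precision carried).
Site B: N=244, proportions 0.11066, 0.19672, 0.16393, 0.11066, 0.14754, 0.11066, 0.15984, giving 1−D = 0.85038.
Difference = |0.77778 − 0.85038| = 0.07260, i.e. 0.073 to 3 decimal places.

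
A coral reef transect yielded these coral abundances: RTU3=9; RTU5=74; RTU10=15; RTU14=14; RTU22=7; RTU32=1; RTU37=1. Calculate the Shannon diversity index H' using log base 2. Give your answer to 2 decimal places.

Total N = 9+74+15+14+7+1+1 = 121, so the proportions are 0.0744, 0.6116, 0.124, 0.1157, 0.0579, 0.0083, 0.0083 (working shown to 4 dp, full precision carried).
Each pᵢ log₂ pᵢ term: 0.0744×(-3.7489)=-0.2788, 0.6116×(-0.7094)=-0.4339, 0.124×(-3.0120)=-0.3734, 0.1157×(-3.1115)=-0.3600, 0.0579×(-4.1115)=-0.2379, 0.0083×(-6.9189)=-0.0572, 0.0083×(-6.9189)=-0.0572.
Sum = -1.7983, so H' = 1.80.

1.80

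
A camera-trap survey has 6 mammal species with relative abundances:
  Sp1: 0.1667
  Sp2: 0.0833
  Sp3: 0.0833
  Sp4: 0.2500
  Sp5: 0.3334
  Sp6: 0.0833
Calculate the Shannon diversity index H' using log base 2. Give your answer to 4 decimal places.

2.3552

Each pᵢ log₂ pᵢ term (working shown to 6 dp, full precision carried): 0.1667×(-2.584674)=-0.430865, 0.0833×(-3.585540)=-0.298675, 0.0833×(-3.585540)=-0.298675, 0.25×(-2.000000)=-0.500000, 0.3334×(-1.584674)=-0.528330, 0.0833×(-3.585540)=-0.298675.
Sum = -2.355222, so H' = 2.3552.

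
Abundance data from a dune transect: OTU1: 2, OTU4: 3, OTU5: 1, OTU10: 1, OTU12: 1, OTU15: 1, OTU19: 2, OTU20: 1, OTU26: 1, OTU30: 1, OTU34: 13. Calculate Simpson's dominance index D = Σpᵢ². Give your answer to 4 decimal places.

Total N = 2+3+1+1+1+1+2+1+1+1+13 = 27, so the proportions are 0.074074, 0.111111, 0.037037, 0.037037, 0.037037, 0.037037, 0.074074, 0.037037, 0.037037, 0.037037, 0.481481 (working shown to 6 dp, full precision carried).
D = 0.074074² + 0.111111² + 0.037037² + 0.037037² + 0.037037² + 0.037037² + 0.074074² + 0.037037² + 0.037037² + 0.037037² + 0.481481² = 0.005487 + 0.012346 + 0.001372 + 0.001372 + 0.001372 + 0.001372 + 0.005487 + 0.001372 + 0.001372 + 0.001372 + 0.231824 = 0.264746.
To 4 decimal places, D = 0.2647.

0.2647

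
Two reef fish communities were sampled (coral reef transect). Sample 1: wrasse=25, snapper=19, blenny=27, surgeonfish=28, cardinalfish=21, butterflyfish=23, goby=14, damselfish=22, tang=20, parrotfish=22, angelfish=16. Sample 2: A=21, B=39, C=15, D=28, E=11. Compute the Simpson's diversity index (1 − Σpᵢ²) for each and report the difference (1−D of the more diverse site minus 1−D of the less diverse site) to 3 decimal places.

Sample 1: N=237, proportions 0.10549, 0.08017, 0.11392, 0.11814, 0.08861, 0.09705, 0.05907, 0.09283, 0.08439, 0.09283, 0.06751, giving 1−D = 0.90584 (working shown to 5 dp, full precision carried).
Sample 2: N=114, proportions 0.18421, 0.34211, 0.13158, 0.24561, 0.09649, giving 1−D = 0.76208.
Difference = |0.90584 − 0.76208| = 0.14376, i.e. 0.144 to 3 decimal places.

0.144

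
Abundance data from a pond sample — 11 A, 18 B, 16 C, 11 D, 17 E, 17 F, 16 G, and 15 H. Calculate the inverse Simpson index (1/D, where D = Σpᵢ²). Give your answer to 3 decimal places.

7.784

Total N = 11+18+16+11+17+17+16+15 = 121, so the proportions are 0.0909091, 0.1487603, 0.1322314, 0.0909091, 0.1404959, 0.1404959, 0.1322314, 0.1239669 (working shown to 7 dp, full precision carried).
D = 0.0909091² + 0.1487603² + 0.1322314² + 0.0909091² + 0.1404959² + 0.1404959² + 0.1322314² + 0.1239669² = 0.0082645 + 0.0221296 + 0.0174851 + 0.0082645 + 0.0197391 + 0.0197391 + 0.0174851 + 0.0153678 = 0.1284748.
So 1/D = 7.78363, i.e. 7.784 to 3 decimal places.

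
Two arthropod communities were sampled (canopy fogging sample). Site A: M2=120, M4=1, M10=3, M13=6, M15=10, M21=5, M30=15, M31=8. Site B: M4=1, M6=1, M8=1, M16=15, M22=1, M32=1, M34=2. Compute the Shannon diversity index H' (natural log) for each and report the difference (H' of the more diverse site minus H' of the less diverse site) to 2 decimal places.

0.09

Site A: N=168, proportions 0.7143, 0.006, 0.0179, 0.0357, 0.0595, 0.0298, 0.0893, 0.0476, giving H' = 1.0949 (working shown to 4 dp, full precision carried).
Site B: N=22, proportions 0.0455, 0.0455, 0.0455, 0.6818, 0.0455, 0.0455, 0.0909, giving H' = 1.1816.
Difference = |1.0949 − 1.1816| = 0.0867, i.e. 0.09 to 2 decimal places.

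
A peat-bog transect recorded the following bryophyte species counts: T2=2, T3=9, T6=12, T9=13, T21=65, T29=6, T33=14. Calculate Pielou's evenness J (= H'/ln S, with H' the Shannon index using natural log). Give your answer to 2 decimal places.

0.75

Total N = 2+9+12+13+65+6+14 = 121, so the proportions are 0.0165, 0.0744, 0.0992, 0.1074, 0.5372, 0.0496, 0.1157 (working shown to 4 dp, full precision carried).
H' = −Σ pᵢ ln pᵢ = −((-0.0678) + (-0.1933) + (-0.2292) + (-0.2397) + (-0.3338) + (-0.1490) + (-0.2495)) = 1.4623.
With S = 7 species, ln S = 1.9459, so J = 1.4623/1.9459 = 0.7515, i.e. 0.75 to 2 decimal places.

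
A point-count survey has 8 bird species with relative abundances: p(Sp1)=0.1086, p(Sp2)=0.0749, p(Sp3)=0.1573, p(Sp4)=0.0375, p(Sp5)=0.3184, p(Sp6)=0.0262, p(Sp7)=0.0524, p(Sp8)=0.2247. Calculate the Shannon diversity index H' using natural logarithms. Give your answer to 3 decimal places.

Each pᵢ ln pᵢ term (working shown to 5 dp, full precision carried): 0.1086×(-2.22008)=-0.24110, 0.0749×(-2.59160)=-0.19411, 0.1573×(-1.84960)=-0.29094, 0.0375×(-3.28341)=-0.12313, 0.3184×(-1.14445)=-0.36439, 0.0262×(-3.64200)=-0.09542, 0.0524×(-2.94885)=-0.15452, 0.2247×(-1.49299)=-0.33547.
Sum = -1.79909, so H' = 1.799.

1.799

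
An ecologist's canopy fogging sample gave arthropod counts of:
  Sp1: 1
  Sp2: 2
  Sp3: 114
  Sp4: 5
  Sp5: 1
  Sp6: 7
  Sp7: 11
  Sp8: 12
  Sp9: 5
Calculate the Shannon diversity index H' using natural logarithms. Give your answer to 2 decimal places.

1.09

Total N = 1+2+114+5+1+7+11+12+5 = 158, so the proportions are 0.0063, 0.0127, 0.7215, 0.0316, 0.0063, 0.0443, 0.0696, 0.0759, 0.0316 (working shown to 4 dp, full precision carried).
Each pᵢ ln pᵢ term: 0.0063×(-5.0626)=-0.0320, 0.0127×(-4.3694)=-0.0553, 0.7215×(-0.3264)=-0.2355, 0.0316×(-3.4532)=-0.1093, 0.0063×(-5.0626)=-0.0320, 0.0443×(-3.1167)=-0.1381, 0.0696×(-2.6647)=-0.1855, 0.0759×(-2.5777)=-0.1958, 0.0316×(-3.4532)=-0.1093.
Sum = -1.0928, so H' = 1.09.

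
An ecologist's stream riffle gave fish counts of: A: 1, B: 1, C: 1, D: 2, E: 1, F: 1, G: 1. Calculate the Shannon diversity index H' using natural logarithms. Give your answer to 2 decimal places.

1.91

Total N = 1+1+1+2+1+1+1 = 8, so the proportions are 0.125, 0.125, 0.125, 0.25, 0.125, 0.125, 0.125 (working shown to 4 dp, full precision carried).
Each pᵢ ln pᵢ term: 0.125×(-2.0794)=-0.2599, 0.125×(-2.0794)=-0.2599, 0.125×(-2.0794)=-0.2599, 0.25×(-1.3863)=-0.3466, 0.125×(-2.0794)=-0.2599, 0.125×(-2.0794)=-0.2599, 0.125×(-2.0794)=-0.2599.
Sum = -1.9062, so H' = 1.91.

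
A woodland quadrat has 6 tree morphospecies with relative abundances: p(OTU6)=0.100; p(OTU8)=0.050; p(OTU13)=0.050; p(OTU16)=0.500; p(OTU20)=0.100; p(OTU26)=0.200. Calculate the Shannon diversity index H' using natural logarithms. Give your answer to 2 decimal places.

Each pᵢ ln pᵢ term (working shown to 4 dp, full precision carried): 0.1×(-2.3026)=-0.2303, 0.05×(-2.9957)=-0.1498, 0.05×(-2.9957)=-0.1498, 0.5×(-0.6931)=-0.3466, 0.1×(-2.3026)=-0.2303, 0.2×(-1.6094)=-0.3219.
Sum = -1.4286, so H' = 1.43.

1.43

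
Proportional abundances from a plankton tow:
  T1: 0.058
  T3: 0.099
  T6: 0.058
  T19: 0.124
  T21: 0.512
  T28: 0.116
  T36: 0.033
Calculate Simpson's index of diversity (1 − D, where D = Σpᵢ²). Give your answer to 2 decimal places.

0.69

D = 0.058² + 0.099² + 0.058² + 0.124² + 0.512² + 0.116² + 0.033² = 0.0034 + 0.0098 + 0.0034 + 0.0154 + 0.2621 + 0.0135 + 0.0011 = 0.3086 (working shown to 4 dp, full precision carried).
So 1 − D = 0.6914, i.e. 0.69 to 2 decimal places.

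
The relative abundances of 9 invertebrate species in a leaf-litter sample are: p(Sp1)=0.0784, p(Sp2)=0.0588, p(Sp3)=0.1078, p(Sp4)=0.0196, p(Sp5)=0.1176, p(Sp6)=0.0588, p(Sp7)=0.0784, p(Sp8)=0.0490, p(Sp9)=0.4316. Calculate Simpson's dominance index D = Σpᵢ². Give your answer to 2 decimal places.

D = 0.0784² + 0.0588² + 0.1078² + 0.0196² + 0.1176² + 0.0588² + 0.0784² + 0.049² + 0.4316² = 0.0061 + 0.0035 + 0.0116 + 0.0004 + 0.0138 + 0.0035 + 0.0061 + 0.0024 + 0.1863 = 0.2337 (working shown to 4 dp, full precision carried).
To 2 decimal places, D = 0.23.

0.23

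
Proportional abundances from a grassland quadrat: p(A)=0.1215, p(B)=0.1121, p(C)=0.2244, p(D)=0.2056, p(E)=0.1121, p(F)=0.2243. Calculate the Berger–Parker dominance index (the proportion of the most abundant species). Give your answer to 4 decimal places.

0.2244

The largest proportion is 0.2244, i.e. d = 0.2244 to 4 decimal places.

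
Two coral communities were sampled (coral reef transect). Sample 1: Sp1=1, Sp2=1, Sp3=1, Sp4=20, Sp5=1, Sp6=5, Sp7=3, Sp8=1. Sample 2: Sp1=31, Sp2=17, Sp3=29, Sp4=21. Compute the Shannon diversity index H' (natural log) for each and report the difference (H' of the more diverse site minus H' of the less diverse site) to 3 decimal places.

Sample 1: N=33, proportions 0.030303, 0.030303, 0.030303, 0.606061, 0.030303, 0.151515, 0.090909, 0.030303, giving H' = 1.337184 (working shown to 6 dp, full precision carried).
Sample 2: N=98, proportions 0.316327, 0.173469, 0.295918, 0.214286, giving H' = 1.358388.
Difference = |1.337184 − 1.358388| = 0.021204, i.e. 0.021 to 3 decimal places.

0.021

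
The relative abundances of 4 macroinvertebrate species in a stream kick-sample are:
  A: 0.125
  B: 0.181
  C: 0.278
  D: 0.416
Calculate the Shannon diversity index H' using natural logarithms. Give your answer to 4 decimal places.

1.2900

Each pᵢ ln pᵢ term (working shown to 6 dp, full precision carried): 0.125×(-2.079442)=-0.259930, 0.181×(-1.709258)=-0.309376, 0.278×(-1.280134)=-0.355877, 0.416×(-0.877070)=-0.364861.
Sum = -1.290044, so H' = 1.2900.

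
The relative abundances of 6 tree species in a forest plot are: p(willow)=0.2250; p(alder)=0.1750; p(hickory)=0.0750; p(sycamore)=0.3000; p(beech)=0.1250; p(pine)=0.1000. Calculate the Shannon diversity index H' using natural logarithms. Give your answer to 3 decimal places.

Each pᵢ ln pᵢ term (working shown to 5 dp, full precision carried): 0.225×(-1.49165)=-0.33562, 0.175×(-1.74297)=-0.30502, 0.075×(-2.59027)=-0.19427, 0.3×(-1.20397)=-0.36119, 0.125×(-2.07944)=-0.25993, 0.1×(-2.30259)=-0.23026.
Sum = -1.68629, so H' = 1.686.

1.686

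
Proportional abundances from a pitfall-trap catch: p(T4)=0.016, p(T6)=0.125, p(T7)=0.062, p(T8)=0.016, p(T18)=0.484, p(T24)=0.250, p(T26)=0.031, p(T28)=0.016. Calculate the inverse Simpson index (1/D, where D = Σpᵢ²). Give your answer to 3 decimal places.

3.145

D = 0.016² + 0.125² + 0.062² + 0.016² + 0.484² + 0.25² + 0.031² + 0.016² = 0.000256 + 0.015625 + 0.003844 + 0.000256 + 0.234256 + 0.062500 + 0.000961 + 0.000256 = 0.317954 (working shown to 6 dp, full precision carried).
So 1/D = 3.14511, i.e. 3.145 to 3 decimal places.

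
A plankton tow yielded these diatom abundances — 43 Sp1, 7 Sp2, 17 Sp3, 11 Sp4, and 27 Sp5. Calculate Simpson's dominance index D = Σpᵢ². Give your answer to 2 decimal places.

0.28

Total N = 43+7+17+11+27 = 105, so the proportions are 0.4095, 0.0667, 0.1619, 0.1048, 0.2571 (working shown to 4 dp, full precision carried).
D = 0.4095² + 0.0667² + 0.1619² + 0.1048² + 0.2571² = 0.1677 + 0.0044 + 0.0262 + 0.0110 + 0.0661 = 0.2755.
To 2 decimal places, D = 0.28.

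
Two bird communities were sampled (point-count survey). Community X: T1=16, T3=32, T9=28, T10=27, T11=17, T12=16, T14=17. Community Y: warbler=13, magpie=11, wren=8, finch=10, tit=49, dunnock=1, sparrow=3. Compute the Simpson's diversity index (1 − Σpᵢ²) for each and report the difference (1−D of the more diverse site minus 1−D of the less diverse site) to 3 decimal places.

Community X: N=153, proportions 0.10458, 0.20915, 0.18301, 0.17647, 0.11111, 0.10458, 0.11111, giving 1−D = 0.84506 (working shown to 5 dp, full precision carried).
Community Y: N=95, proportions 0.13684, 0.11579, 0.08421, 0.10526, 0.51579, 0.01053, 0.03158, giving 1−D = 0.68255.
Difference = |0.84506 − 0.68255| = 0.16251, i.e. 0.163 to 3 decimal places.

0.163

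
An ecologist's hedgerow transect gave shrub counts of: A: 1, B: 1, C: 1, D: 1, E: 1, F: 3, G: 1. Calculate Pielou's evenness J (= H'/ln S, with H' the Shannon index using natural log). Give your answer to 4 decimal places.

0.9410

Total N = 1+1+1+1+1+3+1 = 9, so the proportions are 0.111111, 0.111111, 0.111111, 0.111111, 0.111111, 0.333333, 0.111111 (working shown to 6 dp, full precision carried).
H' = −Σ pᵢ ln pᵢ = −((-0.244136) + (-0.244136) + (-0.244136) + (-0.244136) + (-0.244136) + (-0.366204) + (-0.244136)) = 1.831020.
With S = 7 species, ln S = 1.945910, so J = 1.831020/1.945910 = 0.940958, i.e. 0.9410 to 4 decimal places.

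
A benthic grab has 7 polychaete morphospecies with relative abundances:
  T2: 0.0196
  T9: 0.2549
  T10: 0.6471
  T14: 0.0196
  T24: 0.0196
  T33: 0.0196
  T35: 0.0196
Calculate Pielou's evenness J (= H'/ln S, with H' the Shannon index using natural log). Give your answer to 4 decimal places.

0.5218

H' = −Σ pᵢ ln pᵢ = −((-0.077072) + (-0.348419) + (-0.281653) + (-0.077072) + (-0.077072) + (-0.077072) + (-0.077072)) = 1.015430 (working shown to 6 dp, full precision carried).
With S = 7 species, ln S = 1.945910, so J = 1.015430/1.945910 = 0.521828, i.e. 0.5218 to 4 decimal places.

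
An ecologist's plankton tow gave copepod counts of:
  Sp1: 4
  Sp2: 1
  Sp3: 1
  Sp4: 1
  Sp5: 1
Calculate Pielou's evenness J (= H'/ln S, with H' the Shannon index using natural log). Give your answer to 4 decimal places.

Total N = 4+1+1+1+1 = 8, so the proportions are 0.5, 0.125, 0.125, 0.125, 0.125 (working shown to 6 dp, full precision carried).
H' = −Σ pᵢ ln pᵢ = −((-0.346574) + (-0.259930) + (-0.259930) + (-0.259930) + (-0.259930)) = 1.386294.
With S = 5 species, ln S = 1.609438, so J = 1.386294/1.609438 = 0.861353, i.e. 0.8614 to 4 decimal places.

0.8614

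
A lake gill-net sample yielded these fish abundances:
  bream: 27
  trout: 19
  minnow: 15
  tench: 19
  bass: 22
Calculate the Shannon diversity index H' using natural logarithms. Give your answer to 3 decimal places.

Total N = 27+19+15+19+22 = 102, so the proportions are 0.26471, 0.18627, 0.14706, 0.18627, 0.21569 (working shown to 5 dp, full precision carried).
Each pᵢ ln pᵢ term: 0.26471×(-1.32914)=-0.35183, 0.18627×(-1.68053)=-0.31304, 0.14706×(-1.91692)=-0.28190, 0.18627×(-1.68053)=-0.31304, 0.21569×(-1.53393)=-0.33085.
Sum = -1.59066, so H' = 1.591.

1.591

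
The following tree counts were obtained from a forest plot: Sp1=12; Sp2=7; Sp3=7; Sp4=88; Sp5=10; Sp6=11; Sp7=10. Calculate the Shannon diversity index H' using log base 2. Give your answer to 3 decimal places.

Total N = 12+7+7+88+10+11+10 = 145, so the proportions are 0.08276, 0.04828, 0.04828, 0.6069, 0.06897, 0.07586, 0.06897 (working shown to 5 dp, full precision carried).
Each pᵢ log₂ pᵢ term: 0.08276×(-3.59495)=-0.29751, 0.04828×(-4.37255)=-0.21109, 0.04828×(-4.37255)=-0.21109, 0.6069×(-0.72048)=-0.43726, 0.06897×(-3.85798)=-0.26607, 0.07586×(-3.72048)=-0.28224, 0.06897×(-3.85798)=-0.26607.
Sum = -1.97132, so H' = 1.971.

1.971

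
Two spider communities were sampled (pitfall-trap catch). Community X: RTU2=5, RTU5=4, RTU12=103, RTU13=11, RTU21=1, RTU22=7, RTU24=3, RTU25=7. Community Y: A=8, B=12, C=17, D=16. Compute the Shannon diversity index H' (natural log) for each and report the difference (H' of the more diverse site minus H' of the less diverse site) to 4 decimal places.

Community X: N=141, proportions 0.035461, 0.0283688, 0.7304965, 0.0780142, 0.0070922, 0.0496454, 0.0212766, 0.0496454, giving H' = 1.0630515 (working shown to 7 dp, full precision carried).
Community Y: N=53, proportions 0.1509434, 0.2264151, 0.3207547, 0.3018868, giving H' = 1.3480191.
Difference = |1.0630515 − 1.3480191| = 0.2849676, i.e. 0.2850 to 4 decimal places.

0.2850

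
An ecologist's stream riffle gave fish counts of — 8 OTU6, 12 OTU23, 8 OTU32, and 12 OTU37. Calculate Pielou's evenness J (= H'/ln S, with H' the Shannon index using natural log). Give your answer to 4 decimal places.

Total N = 8+12+8+12 = 40, so the proportions are 0.2, 0.3, 0.2, 0.3 (working shown to 6 dp, full precision carried).
H' = −Σ pᵢ ln pᵢ = −((-0.321888) + (-0.361192) + (-0.321888) + (-0.361192)) = 1.366159.
With S = 4 species, ln S = 1.386294, so J = 1.366159/1.386294 = 0.985475, i.e. 0.9855 to 4 decimal places.

0.9855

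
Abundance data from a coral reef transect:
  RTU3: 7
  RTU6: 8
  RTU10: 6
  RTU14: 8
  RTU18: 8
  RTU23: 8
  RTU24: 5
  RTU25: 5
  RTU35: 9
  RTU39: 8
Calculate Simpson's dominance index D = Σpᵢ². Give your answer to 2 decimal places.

Total N = 7+8+6+8+8+8+5+5+9+8 = 72, so the proportions are 0.0972, 0.1111, 0.0833, 0.1111, 0.1111, 0.1111, 0.0694, 0.0694, 0.125, 0.1111 (working shown to 4 dp, full precision carried).
D = 0.0972² + 0.1111² + 0.0833² + 0.1111² + 0.1111² + 0.1111² + 0.0694² + 0.0694² + 0.125² + 0.1111² = 0.0095 + 0.0123 + 0.0069 + 0.0123 + 0.0123 + 0.0123 + 0.0048 + 0.0048 + 0.0156 + 0.0123 = 0.1034.
To 2 decimal places, D = 0.10.

0.10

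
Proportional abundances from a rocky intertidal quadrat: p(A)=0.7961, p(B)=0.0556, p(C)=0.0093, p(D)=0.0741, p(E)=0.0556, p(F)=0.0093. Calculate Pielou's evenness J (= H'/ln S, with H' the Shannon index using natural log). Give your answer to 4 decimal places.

0.4368

H' = −Σ pᵢ ln pᵢ = −((-0.181535) + (-0.160660) + (-0.043503) + (-0.192833) + (-0.160660) + (-0.043503)) = 0.782695 (working shown to 6 dp, full precision carried).
With S = 6 species, ln S = 1.791759, so J = 0.782695/1.791759 = 0.436830, i.e. 0.4368 to 4 decimal places.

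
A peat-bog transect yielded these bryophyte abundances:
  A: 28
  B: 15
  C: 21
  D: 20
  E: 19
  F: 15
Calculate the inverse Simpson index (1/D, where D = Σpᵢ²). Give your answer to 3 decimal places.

Total N = 28+15+21+20+19+15 = 118, so the proportions are 0.2372881, 0.1271186, 0.1779661, 0.1694915, 0.1610169, 0.1271186 (working shown to 7 dp, full precision carried).
D = 0.2372881² + 0.1271186² + 0.1779661² + 0.1694915² + 0.1610169² + 0.1271186² = 0.0563057 + 0.0161591 + 0.0316719 + 0.0287274 + 0.0259265 + 0.0161591 = 0.1749497.
So 1/D = 5.71593, i.e. 5.716 to 3 decimal places.

5.716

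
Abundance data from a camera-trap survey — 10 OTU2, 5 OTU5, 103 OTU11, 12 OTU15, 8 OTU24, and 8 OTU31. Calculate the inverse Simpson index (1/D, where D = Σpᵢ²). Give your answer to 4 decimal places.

Total N = 10+5+103+12+8+8 = 146, so the proportions are 0.0684932, 0.0342466, 0.7054795, 0.0821918, 0.0547945, 0.0547945 (working shown to 7 dp, full precision carried).
D = 0.0684932² + 0.0342466² + 0.7054795² + 0.0821918² + 0.0547945² + 0.0547945² = 0.0046913 + 0.0011728 + 0.4977013 + 0.0067555 + 0.0030024 + 0.0030024 = 0.5163258.
So 1/D = 1.936762, i.e. 1.9368 to 4 decimal places.

1.9368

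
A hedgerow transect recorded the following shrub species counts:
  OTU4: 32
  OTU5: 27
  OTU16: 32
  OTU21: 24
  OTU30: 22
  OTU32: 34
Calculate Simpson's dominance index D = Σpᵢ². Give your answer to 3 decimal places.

0.171

Total N = 32+27+32+24+22+34 = 171, so the proportions are 0.18713, 0.15789, 0.18713, 0.14035, 0.12865, 0.19883 (working shown to 5 dp, full precision carried).
D = 0.18713² + 0.15789² + 0.18713² + 0.14035² + 0.12865² + 0.19883² = 0.03502 + 0.02493 + 0.03502 + 0.01970 + 0.01655 + 0.03953 = 0.17075.
To 3 decimal places, D = 0.171.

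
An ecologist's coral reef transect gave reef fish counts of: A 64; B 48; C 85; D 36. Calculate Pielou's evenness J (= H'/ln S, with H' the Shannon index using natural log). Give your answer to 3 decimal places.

0.964

Total N = 64+48+85+36 = 233, so the proportions are 0.27468, 0.20601, 0.36481, 0.15451 (working shown to 5 dp, full precision carried).
H' = −Σ pᵢ ln pᵢ = −((-0.35493) + (-0.32546) + (-0.36787) + (-0.28854)) = 1.33680.
With S = 4 species, ln S = 1.38629, so J = 1.33680/1.38629 = 0.96430, i.e. 0.964 to 3 decimal places.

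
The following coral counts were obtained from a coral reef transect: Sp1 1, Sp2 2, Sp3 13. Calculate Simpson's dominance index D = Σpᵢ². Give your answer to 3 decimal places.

Total N = 1+2+13 = 16, so the proportions are 0.0625, 0.125, 0.8125 (working shown to 5 dp, full precision carried).
D = 0.0625² + 0.125² + 0.8125² = 0.00391 + 0.01562 + 0.66016 = 0.67969.
To 3 decimal places, D = 0.680.

0.680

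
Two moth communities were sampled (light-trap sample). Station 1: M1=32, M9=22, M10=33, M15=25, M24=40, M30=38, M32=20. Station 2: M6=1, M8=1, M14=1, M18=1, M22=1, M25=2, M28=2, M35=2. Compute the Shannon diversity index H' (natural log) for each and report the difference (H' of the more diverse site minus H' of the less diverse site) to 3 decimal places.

0.103

Station 1: N=210, proportions 0.152381, 0.104762, 0.157143, 0.119048, 0.190476, 0.180952, 0.095238, giving H' = 1.916340 (working shown to 6 dp, full precision carried).
Station 2: N=11, proportions 0.090909, 0.090909, 0.090909, 0.090909, 0.090909, 0.181818, 0.181818, 0.181818, giving H' = 2.019815.
Difference = |1.916340 − 2.019815| = 0.103475, i.e. 0.103 to 3 decimal places.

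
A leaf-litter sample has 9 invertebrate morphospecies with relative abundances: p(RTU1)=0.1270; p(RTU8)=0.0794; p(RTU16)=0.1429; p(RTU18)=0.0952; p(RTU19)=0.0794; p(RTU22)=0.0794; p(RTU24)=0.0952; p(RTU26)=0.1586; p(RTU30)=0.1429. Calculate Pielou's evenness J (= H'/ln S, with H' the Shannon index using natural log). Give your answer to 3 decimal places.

H' = −Σ pᵢ ln pᵢ = −((-0.26207) + (-0.20114) + (-0.27803) + (-0.22389) + (-0.20114) + (-0.20114) + (-0.22389) + (-0.29204) + (-0.27803)) = 2.16137 (working shown to 5 dp, full precision carried).
With S = 9 species, ln S = 2.19722, so J = 2.16137/2.19722 = 0.98368, i.e. 0.984 to 3 decimal places.

0.984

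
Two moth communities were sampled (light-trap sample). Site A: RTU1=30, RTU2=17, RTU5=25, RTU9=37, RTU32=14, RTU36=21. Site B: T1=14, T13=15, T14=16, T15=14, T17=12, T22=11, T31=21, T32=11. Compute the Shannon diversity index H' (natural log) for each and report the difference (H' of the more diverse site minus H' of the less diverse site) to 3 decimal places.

0.318

Site A: N=144, proportions 0.20833, 0.11806, 0.17361, 0.25694, 0.09722, 0.14583, giving H' = 1.73955 (working shown to 5 dp, full precision carried).
Site B: N=114, proportions 0.12281, 0.13158, 0.14035, 0.12281, 0.10526, 0.09649, 0.18421, 0.09649, giving H' = 2.05740.
Difference = |1.73955 − 2.05740| = 0.31785, i.e. 0.318 to 3 decimal places.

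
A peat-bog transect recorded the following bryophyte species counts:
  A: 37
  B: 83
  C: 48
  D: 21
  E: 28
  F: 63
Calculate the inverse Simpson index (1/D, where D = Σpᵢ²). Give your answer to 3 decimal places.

Total N = 37+83+48+21+28+63 = 280, so the proportions are 0.1321429, 0.2964286, 0.1714286, 0.075, 0.1, 0.225 (working shown to 7 dp, full precision carried).
D = 0.1321429² + 0.2964286² + 0.1714286² + 0.075² + 0.1² + 0.225² = 0.0174617 + 0.0878699 + 0.0293878 + 0.0056250 + 0.0100000 + 0.0506250 = 0.2009694.
So 1/D = 4.97588, i.e. 4.976 to 3 decimal places.

4.976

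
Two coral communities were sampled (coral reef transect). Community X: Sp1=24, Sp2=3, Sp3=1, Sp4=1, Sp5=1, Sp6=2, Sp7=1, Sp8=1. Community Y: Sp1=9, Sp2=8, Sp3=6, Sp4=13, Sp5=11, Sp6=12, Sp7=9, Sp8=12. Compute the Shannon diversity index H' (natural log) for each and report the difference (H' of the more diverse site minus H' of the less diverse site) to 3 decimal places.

Community X: N=34, proportions 0.70588, 0.08824, 0.02941, 0.02941, 0.02941, 0.05882, 0.02941, 0.02941, giving H' = 1.14532 (working shown to 5 dp, full precision carried).
Community Y: N=80, proportions 0.1125, 0.1, 0.075, 0.1625, 0.1375, 0.15, 0.1125, 0.15, giving H' = 2.05334.
Difference = |1.14532 − 2.05334| = 0.90802, i.e. 0.908 to 3 decimal places.

0.908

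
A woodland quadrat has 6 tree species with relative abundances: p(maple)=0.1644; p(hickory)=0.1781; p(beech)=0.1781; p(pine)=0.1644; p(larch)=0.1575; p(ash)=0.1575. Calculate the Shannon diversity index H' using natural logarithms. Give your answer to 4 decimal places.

1.7904

Each pᵢ ln pᵢ term (working shown to 6 dp, full precision carried): 0.1644×(-1.805453)=-0.296816, 0.1781×(-1.725410)=-0.307296, 0.1781×(-1.725410)=-0.307296, 0.1644×(-1.805453)=-0.296816, 0.1575×(-1.848330)=-0.291112, 0.1575×(-1.848330)=-0.291112.
Sum = -1.790448, so H' = 1.7904.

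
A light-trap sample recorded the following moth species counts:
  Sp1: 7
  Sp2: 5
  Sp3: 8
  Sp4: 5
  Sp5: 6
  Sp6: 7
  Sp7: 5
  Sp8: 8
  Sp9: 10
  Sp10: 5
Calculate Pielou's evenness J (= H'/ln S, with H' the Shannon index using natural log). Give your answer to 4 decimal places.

Total N = 7+5+8+5+6+7+5+8+10+5 = 66, so the proportions are 0.106061, 0.075758, 0.121212, 0.075758, 0.090909, 0.106061, 0.075758, 0.121212, 0.151515, 0.075758 (working shown to 6 dp, full precision carried).
H' = −Σ pᵢ ln pᵢ = −((-0.237973) + (-0.195471) + (-0.255783) + (-0.195471) + (-0.217990) + (-0.237973) + (-0.195471) + (-0.255783) + (-0.285920) + (-0.195471)) = 2.273307.
With S = 10 species, ln S = 2.302585, so J = 2.273307/2.302585 = 0.987285, i.e. 0.9873 to 4 decimal places.

0.9873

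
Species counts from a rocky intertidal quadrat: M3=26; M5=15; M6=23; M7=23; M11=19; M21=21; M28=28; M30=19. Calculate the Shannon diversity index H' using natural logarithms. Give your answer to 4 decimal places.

2.0631

Total N = 26+15+23+23+19+21+28+19 = 174, so the proportions are 0.149425, 0.086207, 0.132184, 0.132184, 0.109195, 0.12069, 0.16092, 0.109195 (working shown to 6 dp, full precision carried).
Each pᵢ ln pᵢ term: 0.149425×(-1.900959)=-0.284051, 0.086207×(-2.451005)=-0.211294, 0.132184×(-2.023561)=-0.267482, 0.132184×(-2.023561)=-0.267482, 0.109195×(-2.214616)=-0.241826, 0.12069×(-2.114533)=-0.255202, 0.16092×(-1.826851)=-0.293976, 0.109195×(-2.214616)=-0.241826.
Sum = -2.063139, so H' = 2.0631.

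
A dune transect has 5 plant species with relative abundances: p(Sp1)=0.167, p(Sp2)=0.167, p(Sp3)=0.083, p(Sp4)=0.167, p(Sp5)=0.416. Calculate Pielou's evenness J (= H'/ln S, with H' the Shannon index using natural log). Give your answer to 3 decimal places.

0.912

H' = −Σ pᵢ ln pᵢ = −((-0.29889) + (-0.29889) + (-0.20658) + (-0.29889) + (-0.36486)) = 1.46811 (working shown to 5 dp, full precision carried).
With S = 5 species, ln S = 1.60944, so J = 1.46811/1.60944 = 0.91219, i.e. 0.912 to 3 decimal places.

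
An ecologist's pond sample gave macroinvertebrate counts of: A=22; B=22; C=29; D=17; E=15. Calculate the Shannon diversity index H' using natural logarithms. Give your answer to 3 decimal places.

Total N = 22+22+29+17+15 = 105, so the proportions are 0.20952, 0.20952, 0.27619, 0.1619, 0.14286 (working shown to 5 dp, full precision carried).
Each pᵢ ln pᵢ term: 0.20952×(-1.56292)=-0.32747, 0.20952×(-1.56292)=-0.32747, 0.27619×(-1.28666)=-0.35536, 0.1619×(-1.82075)=-0.29479, 0.14286×(-1.94591)=-0.27799.
Sum = -1.58308, so H' = 1.583.

1.583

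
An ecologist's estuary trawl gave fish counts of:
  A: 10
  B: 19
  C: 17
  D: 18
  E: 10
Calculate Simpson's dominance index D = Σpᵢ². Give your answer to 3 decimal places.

0.214

Total N = 10+19+17+18+10 = 74, so the proportions are 0.13514, 0.25676, 0.22973, 0.24324, 0.13514 (working shown to 5 dp, full precision carried).
D = 0.13514² + 0.25676² + 0.22973² + 0.24324² + 0.13514² = 0.01826 + 0.06592 + 0.05278 + 0.05917 + 0.01826 = 0.21439.
To 3 decimal places, D = 0.214.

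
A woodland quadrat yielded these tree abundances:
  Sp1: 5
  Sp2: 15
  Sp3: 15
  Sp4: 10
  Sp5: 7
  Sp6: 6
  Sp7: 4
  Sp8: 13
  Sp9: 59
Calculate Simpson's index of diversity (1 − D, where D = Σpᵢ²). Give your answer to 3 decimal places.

Total N = 5+15+15+10+7+6+4+13+59 = 134, so the proportions are 0.03731, 0.11194, 0.11194, 0.07463, 0.05224, 0.04478, 0.02985, 0.09701, 0.4403 (working shown to 5 dp, full precision carried).
D = 0.03731² + 0.11194² + 0.11194² + 0.07463² + 0.05224² + 0.04478² + 0.02985² + 0.09701² + 0.4403² = 0.00139 + 0.01253 + 0.01253 + 0.00557 + 0.00273 + 0.00200 + 0.00089 + 0.00941 + 0.19386 = 0.24092.
So 1 − D = 0.75908, i.e. 0.759 to 3 decimal places.

0.759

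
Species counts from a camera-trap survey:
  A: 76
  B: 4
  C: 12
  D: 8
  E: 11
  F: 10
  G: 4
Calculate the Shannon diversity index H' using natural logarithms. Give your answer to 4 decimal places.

Total N = 76+4+12+8+11+10+4 = 125, so the proportions are 0.608, 0.032, 0.096, 0.064, 0.088, 0.08, 0.032 (working shown to 6 dp, full precision carried).
Each pᵢ ln pᵢ term: 0.608×(-0.497580)=-0.302529, 0.032×(-3.442019)=-0.110145, 0.096×(-2.343407)=-0.224967, 0.064×(-2.748872)=-0.175928, 0.088×(-2.430418)=-0.213877, 0.08×(-2.525729)=-0.202058, 0.032×(-3.442019)=-0.110145.
Sum = -1.339648, so H' = 1.3396.

1.3396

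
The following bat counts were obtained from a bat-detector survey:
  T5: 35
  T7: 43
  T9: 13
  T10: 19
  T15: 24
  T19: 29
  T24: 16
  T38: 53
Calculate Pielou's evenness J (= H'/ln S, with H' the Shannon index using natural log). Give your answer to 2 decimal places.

Total N = 35+43+13+19+24+29+16+53 = 232, so the proportions are 0.1509, 0.1853, 0.056, 0.0819, 0.1034, 0.125, 0.069, 0.2284 (working shown to 4 dp, full precision carried).
H' = −Σ pᵢ ln pᵢ = −((-0.2853) + (-0.3124) + (-0.1615) + (-0.2049) + (-0.2347) + (-0.2599) + (-0.1844) + (-0.3373)) = 1.9805.
With S = 8 species, ln S = 2.0794, so J = 1.9805/2.0794 = 0.9524, i.e. 0.95 to 2 decimal places.

0.95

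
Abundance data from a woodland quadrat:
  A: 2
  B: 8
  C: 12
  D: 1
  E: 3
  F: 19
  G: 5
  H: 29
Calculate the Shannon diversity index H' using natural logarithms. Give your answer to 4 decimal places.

Total N = 2+8+12+1+3+19+5+29 = 79, so the proportions are 0.025316, 0.101266, 0.151899, 0.012658, 0.037975, 0.240506, 0.063291, 0.367089 (working shown to 6 dp, full precision carried).
Each pᵢ ln pᵢ term: 0.025316×(-3.676301)=-0.093071, 0.101266×(-2.290006)=-0.231899, 0.151899×(-1.884541)=-0.286259, 0.012658×(-4.369448)=-0.055309, 0.037975×(-3.270836)=-0.124209, 0.240506×(-1.425009)=-0.342724, 0.063291×(-2.760010)=-0.174684, 0.367089×(-1.002152)=-0.367879.
Sum = -1.676035, so H' = 1.6760.

1.6760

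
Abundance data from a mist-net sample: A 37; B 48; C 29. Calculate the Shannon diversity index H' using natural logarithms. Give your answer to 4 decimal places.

Total N = 37+48+29 = 114, so the proportions are 0.324561, 0.421053, 0.254386 (working shown to 6 dp, full precision carried).
Each pᵢ ln pᵢ term: 0.324561×(-1.125281)=-0.365223, 0.421053×(-0.864997)=-0.364209, 0.254386×(-1.368903)=-0.348230.
Sum = -1.077662, so H' = 1.0777.

1.0777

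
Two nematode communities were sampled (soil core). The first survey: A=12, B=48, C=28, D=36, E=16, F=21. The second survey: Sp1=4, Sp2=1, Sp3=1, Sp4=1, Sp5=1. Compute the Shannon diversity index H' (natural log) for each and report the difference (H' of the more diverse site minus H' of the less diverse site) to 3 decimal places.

The first survey: N=161, proportions 0.07453, 0.29814, 0.17391, 0.2236, 0.09938, 0.13043, giving H' = 1.68860 (working shown to 5 dp, full precision carried).
The second survey: N=8, proportions 0.5, 0.125, 0.125, 0.125, 0.125, giving H' = 1.38629.
Difference = |1.68860 − 1.38629| = 0.30231, i.e. 0.302 to 3 decimal places.

0.302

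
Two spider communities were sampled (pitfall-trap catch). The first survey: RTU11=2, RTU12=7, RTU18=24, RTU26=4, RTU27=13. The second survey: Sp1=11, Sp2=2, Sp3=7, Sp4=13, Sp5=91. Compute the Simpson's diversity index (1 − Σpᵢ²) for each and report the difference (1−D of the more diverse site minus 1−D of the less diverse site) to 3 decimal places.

0.235

The first survey: N=50, proportions 0.04, 0.14, 0.48, 0.08, 0.26, giving 1−D = 0.67440 (working shown to 5 dp, full precision carried).
The second survey: N=124, proportions 0.08871, 0.01613, 0.05645, 0.10484, 0.73387, giving 1−D = 0.43913.
Difference = |0.67440 − 0.43913| = 0.23527, i.e. 0.235 to 3 decimal places.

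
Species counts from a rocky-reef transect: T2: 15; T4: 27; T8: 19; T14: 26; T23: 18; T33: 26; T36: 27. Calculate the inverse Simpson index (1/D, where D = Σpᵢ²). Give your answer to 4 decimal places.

6.7108

Total N = 15+27+19+26+18+26+27 = 158, so the proportions are 0.09493671, 0.17088608, 0.12025316, 0.16455696, 0.11392405, 0.16455696, 0.17088608 (working shown to 8 dp, full precision carried).
D = 0.09493671² + 0.17088608² + 0.12025316² + 0.16455696² + 0.11392405² + 0.16455696² + 0.17088608² = 0.00901298 + 0.02920205 + 0.01446082 + 0.02707899 + 0.01297869 + 0.02707899 + 0.02920205 = 0.14901458.
So 1/D = 6.710753, i.e. 6.7108 to 4 decimal places.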